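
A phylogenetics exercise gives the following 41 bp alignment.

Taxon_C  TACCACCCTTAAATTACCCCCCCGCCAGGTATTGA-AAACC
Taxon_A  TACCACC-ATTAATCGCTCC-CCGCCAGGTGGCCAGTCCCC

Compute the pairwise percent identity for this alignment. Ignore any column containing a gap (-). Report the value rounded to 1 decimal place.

68.4%

Excluding the 3 gap columns leaves 38 comparable sites.
Differing sites — 9:T/A; 11:A/T; 15:T/C; 16:A/G; 18:C/T; 31:A/G; 32:T/G; 33:T/C; 34:G/C; 37:A/T; 38:A/C; 39:A/C.
26 of the 38 comparable sites match, so the percent identity is 26/38 × 100 = 68.4%.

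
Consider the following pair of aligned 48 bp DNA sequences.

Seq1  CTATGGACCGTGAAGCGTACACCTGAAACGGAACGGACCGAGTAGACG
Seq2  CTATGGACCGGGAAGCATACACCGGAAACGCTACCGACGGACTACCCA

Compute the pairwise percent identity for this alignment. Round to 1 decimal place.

77.1%

The sequences differ at positions 11 (T/G), 17 (G/A), 24 (T/G), 31 (G/C), 32 (A/T), 35 (G/C), 39 (C/G), 42 (G/C), 45 (G/C), 46 (A/C), 48 (G/A).
37 of the 48 sites match, so the percent identity is 37/48 × 100 = 77.1%.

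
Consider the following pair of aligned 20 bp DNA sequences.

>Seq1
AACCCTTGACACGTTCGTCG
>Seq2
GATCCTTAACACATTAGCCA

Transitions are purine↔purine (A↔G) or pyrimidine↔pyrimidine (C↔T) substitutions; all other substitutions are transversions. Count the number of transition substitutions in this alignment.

6

Mismatches occur at site 1 (A↔G, transition), site 3 (C↔T, transition), site 8 (G↔A, transition), site 13 (G↔A, transition), site 16 (C↔A, transversion), site 18 (T↔C, transition), site 20 (G↔A, transition).
Of the 7 differences, 6 transitions and 1 transversion, so the answer is 6.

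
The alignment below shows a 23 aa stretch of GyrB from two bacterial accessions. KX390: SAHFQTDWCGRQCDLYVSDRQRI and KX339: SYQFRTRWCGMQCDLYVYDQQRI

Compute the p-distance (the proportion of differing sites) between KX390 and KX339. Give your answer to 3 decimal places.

0.304

Mismatches occur at site 2 (A↔Y), site 3 (H↔Q), site 5 (Q↔R), site 7 (D↔R), site 11 (R↔M), site 18 (S↔Y), site 20 (R↔Q).
There are 7 differences over 23 sites, so p = 7/23 = 0.304.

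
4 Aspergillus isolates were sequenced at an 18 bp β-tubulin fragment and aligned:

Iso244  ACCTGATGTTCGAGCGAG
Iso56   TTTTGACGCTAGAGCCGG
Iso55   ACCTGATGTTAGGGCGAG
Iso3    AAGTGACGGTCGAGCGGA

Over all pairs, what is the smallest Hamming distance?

Pairwise Hamming distances:
  Iso244 vs Iso56: 8
  Iso244 vs Iso55: 2
  Iso244 vs Iso3: 6
  Iso56 vs Iso55: 8
  Iso56 vs Iso3: 7
  Iso55 vs Iso3: 8
The smallest is 2, between Iso244 and Iso55.

2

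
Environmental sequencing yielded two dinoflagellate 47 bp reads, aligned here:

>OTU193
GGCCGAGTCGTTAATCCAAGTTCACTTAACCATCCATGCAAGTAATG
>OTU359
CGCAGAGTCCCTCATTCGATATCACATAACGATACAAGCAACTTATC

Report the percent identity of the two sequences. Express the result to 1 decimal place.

66.0%

The sequences differ at positions 1 (G/C), 4 (C/A), 10 (G/C), 11 (T/C), 13 (A/C), 16 (C/T), 18 (A/G), 20 (G/T), 21 (T/A), 26 (T/A), 31 (C/G), 34 (C/A), 37 (T/A), 42 (G/C), 44 (A/T), 47 (G/C).
31 of the 47 sites match, so the percent identity is 31/47 × 100 = 66.0%.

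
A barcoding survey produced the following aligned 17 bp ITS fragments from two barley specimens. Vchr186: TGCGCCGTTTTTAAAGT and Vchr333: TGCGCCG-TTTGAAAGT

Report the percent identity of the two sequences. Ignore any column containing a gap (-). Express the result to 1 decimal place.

Excluding the 1 gap column leaves 16 comparable sites.
A single mismatch occurs at site 12 (T↔G).
15 of the 16 comparable sites match, so the percent identity is 15/16 × 100 = 93.8%.

93.8%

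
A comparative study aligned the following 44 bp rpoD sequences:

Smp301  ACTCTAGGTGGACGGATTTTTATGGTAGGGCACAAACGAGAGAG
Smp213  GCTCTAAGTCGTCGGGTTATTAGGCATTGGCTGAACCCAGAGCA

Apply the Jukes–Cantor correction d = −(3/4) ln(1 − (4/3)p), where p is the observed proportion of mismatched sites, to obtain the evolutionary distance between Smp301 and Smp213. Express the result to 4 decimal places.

Differing sites — 1:A/G; 7:G/A; 10:G/C; 12:A/T; 16:A/G; 19:T/A; 23:T/G; 25:G/C; 26:T/A; 27:A/T; 28:G/T; 32:A/T; 33:C/G; 36:A/C; 38:G/C; 43:A/C; 44:G/A.
p = 17/44 = 0.386364.
d = −0.75 · ln(1 − (4/3)·0.386364) = −0.75 · ln(0.484848) = −0.75 · (-0.723920) = 0.5429.

0.5429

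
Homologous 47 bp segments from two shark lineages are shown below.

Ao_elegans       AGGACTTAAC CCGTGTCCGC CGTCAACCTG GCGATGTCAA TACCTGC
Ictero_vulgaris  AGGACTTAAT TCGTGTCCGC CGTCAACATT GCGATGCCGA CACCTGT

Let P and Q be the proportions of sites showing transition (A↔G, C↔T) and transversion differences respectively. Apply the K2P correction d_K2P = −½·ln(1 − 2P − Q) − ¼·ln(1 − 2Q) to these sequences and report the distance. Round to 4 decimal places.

0.1991

The sequences differ at positions 10 (C/T, transition), 11 (C/T, transition), 28 (C/A, transversion), 30 (G/T, transversion), 37 (T/C, transition), 39 (A/G, transition), 41 (T/C, transition), 47 (C/T, transition).
Of the 8 differences, 6 transitions and 2 transversions over 47 sites: P = 6/47 = 0.127660, Q = 2/47 = 0.042553.
d = −0.5·ln(0.702127) − 0.25·ln(0.914894) = −0.5·(-0.353641) − 0.25·(-0.088947) = 0.1991.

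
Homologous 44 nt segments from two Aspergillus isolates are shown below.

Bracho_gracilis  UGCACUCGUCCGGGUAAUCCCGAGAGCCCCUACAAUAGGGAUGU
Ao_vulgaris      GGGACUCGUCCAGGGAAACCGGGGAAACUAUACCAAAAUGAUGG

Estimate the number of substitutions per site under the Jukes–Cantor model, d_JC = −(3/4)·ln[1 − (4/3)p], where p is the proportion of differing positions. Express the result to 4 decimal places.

0.4975

The sequences differ at positions 1 (U/G), 3 (C/G), 12 (G/A), 15 (U/G), 18 (U/A), 21 (C/G), 23 (A/G), 26 (G/A), 27 (C/A), 29 (C/U), 30 (C/A), 34 (A/C), 36 (U/A), 38 (G/A), 39 (G/U), 44 (U/G).
p = 16/44 = 0.363636.
d = −0.75 · ln(1 − (4/3)·0.363636) = −0.75 · ln(0.515152) = −0.75 · (-0.663293) = 0.4975.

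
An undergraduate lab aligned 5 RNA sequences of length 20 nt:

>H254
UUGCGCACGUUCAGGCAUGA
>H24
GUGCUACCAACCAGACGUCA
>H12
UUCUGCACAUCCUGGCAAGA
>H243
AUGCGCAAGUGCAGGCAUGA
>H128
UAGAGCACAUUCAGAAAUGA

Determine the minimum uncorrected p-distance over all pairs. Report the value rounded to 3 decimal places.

0.150

Pairwise Hamming distances:
  H254 vs H24: 10
  H254 vs H12: 6
  H254 vs H243: 3
  H254 vs H128: 5
  H24 vs H12: 12
  H24 vs H243: 11
  H24 vs H128: 11
  H12 vs H243: 8
  H12 vs H128: 8
  H243 vs H128: 8
The smallest is 3 mismatches, between H254 and H243; p = 3/20 = 0.150.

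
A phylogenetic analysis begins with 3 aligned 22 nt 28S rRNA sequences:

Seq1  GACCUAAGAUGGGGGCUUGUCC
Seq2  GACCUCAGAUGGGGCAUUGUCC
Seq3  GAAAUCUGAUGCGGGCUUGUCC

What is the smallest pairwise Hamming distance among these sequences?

3

Pairwise Hamming distances:
  Seq1 vs Seq2: 3
  Seq1 vs Seq3: 5
  Seq2 vs Seq3: 6
The smallest is 3, between Seq1 and Seq2.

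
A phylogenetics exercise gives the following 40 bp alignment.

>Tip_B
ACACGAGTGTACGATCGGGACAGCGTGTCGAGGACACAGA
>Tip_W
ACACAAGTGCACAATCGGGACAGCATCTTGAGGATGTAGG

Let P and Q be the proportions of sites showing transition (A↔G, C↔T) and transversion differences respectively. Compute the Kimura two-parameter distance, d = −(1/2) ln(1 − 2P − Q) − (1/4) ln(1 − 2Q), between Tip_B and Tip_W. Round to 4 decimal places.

The sequences differ at positions 5 (G/A, transition), 10 (T/C, transition), 13 (G/A, transition), 25 (G/A, transition), 27 (G/C, transversion), 29 (C/T, transition), 35 (C/T, transition), 36 (A/G, transition), 37 (C/T, transition), 40 (A/G, transition).
Of the 10 differences, 9 transitions and 1 transversion over 40 sites: P = 9/40 = 0.225000, Q = 1/40 = 0.025000.
d = −0.5·ln(0.525000) − 0.25·ln(0.950000) = −0.5·(-0.644357) − 0.25·(-0.051293) = 0.3350.

0.3350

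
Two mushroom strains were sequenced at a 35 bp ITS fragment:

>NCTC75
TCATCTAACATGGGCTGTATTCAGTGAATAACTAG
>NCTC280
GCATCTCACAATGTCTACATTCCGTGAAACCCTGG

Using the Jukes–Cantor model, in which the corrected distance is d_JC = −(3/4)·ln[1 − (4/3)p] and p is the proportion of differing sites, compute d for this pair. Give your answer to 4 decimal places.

Differing sites — 1:T/G; 7:A/C; 11:T/A; 12:G/T; 14:G/T; 17:G/A; 18:T/C; 23:A/C; 29:T/A; 30:A/C; 31:A/C; 34:A/G.
p = 12/35 = 0.342857.
d = −0.75 · ln(1 − (4/3)·0.342857) = −0.75 · ln(0.542857) = −0.75 · (-0.610909) = 0.4582.

0.4582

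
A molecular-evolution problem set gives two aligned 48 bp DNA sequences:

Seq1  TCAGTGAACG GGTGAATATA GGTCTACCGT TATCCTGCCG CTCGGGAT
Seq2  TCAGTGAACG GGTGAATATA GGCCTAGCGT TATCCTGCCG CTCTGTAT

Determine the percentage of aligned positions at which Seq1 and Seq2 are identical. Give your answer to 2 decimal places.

91.67%

Differing sites — 23:T/C; 27:C/G; 44:G/T; 46:G/T.
44 of the 48 sites match, so the percent identity is 44/48 × 100 = 91.67%.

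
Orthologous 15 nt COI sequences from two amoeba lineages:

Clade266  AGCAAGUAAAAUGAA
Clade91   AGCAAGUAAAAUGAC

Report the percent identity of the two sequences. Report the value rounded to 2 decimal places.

93.33%

A single mismatch occurs at site 15 (A↔C).
14 of the 15 sites match, so the percent identity is 14/15 × 100 = 93.33%.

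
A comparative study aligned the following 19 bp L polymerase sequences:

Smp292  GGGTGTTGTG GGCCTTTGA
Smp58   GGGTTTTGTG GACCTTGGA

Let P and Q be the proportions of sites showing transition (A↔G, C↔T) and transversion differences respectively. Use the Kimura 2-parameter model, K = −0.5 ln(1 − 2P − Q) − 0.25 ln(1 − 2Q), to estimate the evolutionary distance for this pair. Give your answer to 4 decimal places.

0.1773

The sequences differ at positions 5 (G/T, transversion), 12 (G/A, transition), 17 (T/G, transversion).
Of the 3 differences, 1 transition and 2 transversions over 19 sites: P = 1/19 = 0.052632, Q = 2/19 = 0.105263.
d = −0.5·ln(0.789473) − 0.25·ln(0.789474) = −0.5·(-0.236390) − 0.25·(-0.236388) = 0.1773.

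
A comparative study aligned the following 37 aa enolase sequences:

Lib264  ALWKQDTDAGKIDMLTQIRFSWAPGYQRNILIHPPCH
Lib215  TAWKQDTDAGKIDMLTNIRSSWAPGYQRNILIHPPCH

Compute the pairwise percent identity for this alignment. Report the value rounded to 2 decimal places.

89.19%

The sequences differ at positions 1 (A/T), 2 (L/A), 17 (Q/N), 20 (F/S).
33 of the 37 sites match, so the percent identity is 33/37 × 100 = 89.19%.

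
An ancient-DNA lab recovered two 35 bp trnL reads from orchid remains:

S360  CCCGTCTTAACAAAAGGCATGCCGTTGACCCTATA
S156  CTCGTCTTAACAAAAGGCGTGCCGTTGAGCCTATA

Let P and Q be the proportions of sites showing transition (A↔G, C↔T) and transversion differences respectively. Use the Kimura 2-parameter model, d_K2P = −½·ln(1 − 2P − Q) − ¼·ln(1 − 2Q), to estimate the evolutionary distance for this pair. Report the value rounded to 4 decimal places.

0.0918

Mismatches occur at site 2 (C→T, transition), site 19 (A→G, transition), site 29 (C→G, transversion).
Of the 3 differences, 2 transitions and 1 transversion over 35 sites: P = 2/35 = 0.057143, Q = 1/35 = 0.028571.
d = −0.5·ln(0.857143) − 0.25·ln(0.942858) = −0.5·(-0.154151) − 0.25·(-0.058840) = 0.0918.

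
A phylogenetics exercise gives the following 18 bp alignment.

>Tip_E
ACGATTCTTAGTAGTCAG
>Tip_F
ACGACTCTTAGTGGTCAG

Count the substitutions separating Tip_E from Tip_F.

Mismatches occur at site 5 (T↔C), site 13 (A↔G).
That gives 2 mismatches out of 18 aligned sites, so the Hamming distance is 2.

2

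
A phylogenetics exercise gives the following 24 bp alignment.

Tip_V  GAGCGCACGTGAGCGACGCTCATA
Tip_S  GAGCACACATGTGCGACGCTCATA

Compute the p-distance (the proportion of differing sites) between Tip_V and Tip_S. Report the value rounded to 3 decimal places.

Differing sites — 5:G/A; 9:G/A; 12:A/T.
There are 3 differences over 24 sites, so p = 3/24 = 0.125.

0.125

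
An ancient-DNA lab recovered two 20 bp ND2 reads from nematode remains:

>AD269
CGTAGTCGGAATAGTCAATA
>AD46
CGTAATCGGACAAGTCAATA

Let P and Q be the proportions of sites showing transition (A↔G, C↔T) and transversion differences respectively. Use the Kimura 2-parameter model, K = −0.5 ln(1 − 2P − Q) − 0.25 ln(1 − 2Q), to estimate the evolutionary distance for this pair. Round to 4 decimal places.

0.1674

Mismatches occur at site 5 (G↔A, transition), site 11 (A↔C, transversion), site 12 (T↔A, transversion).
Of the 3 differences, 1 transition and 2 transversions over 20 sites: P = 1/20 = 0.050000, Q = 2/20 = 0.100000.
d = −0.5·ln(0.800000) − 0.25·ln(0.800000) = −0.5·(-0.223144) − 0.25·(-0.223144) = 0.1674.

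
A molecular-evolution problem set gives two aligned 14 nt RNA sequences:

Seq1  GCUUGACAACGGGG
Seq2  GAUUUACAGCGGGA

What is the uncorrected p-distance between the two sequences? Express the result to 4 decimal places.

The sequences differ at positions 2 (C/A), 5 (G/U), 9 (A/G), 14 (G/A).
There are 4 differences over 14 sites, so p = 4/14 = 0.2857.

0.2857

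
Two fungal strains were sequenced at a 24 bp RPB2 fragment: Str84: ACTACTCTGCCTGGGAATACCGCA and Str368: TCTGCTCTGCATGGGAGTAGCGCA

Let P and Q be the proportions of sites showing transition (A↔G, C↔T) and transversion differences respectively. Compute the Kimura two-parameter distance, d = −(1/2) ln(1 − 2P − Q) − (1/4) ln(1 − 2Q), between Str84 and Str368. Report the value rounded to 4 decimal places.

Mismatches occur at site 1 (A↔T, transversion), site 4 (A↔G, transition), site 11 (C↔A, transversion), site 17 (A↔G, transition), site 20 (C↔G, transversion).
Of the 5 differences, 2 transitions and 3 transversions over 24 sites: P = 2/24 = 0.083333, Q = 3/24 = 0.125000.
d = −0.5·ln(0.708334) − 0.25·ln(0.750000) = −0.5·(-0.344840) − 0.25·(-0.287682) = 0.2443.

0.2443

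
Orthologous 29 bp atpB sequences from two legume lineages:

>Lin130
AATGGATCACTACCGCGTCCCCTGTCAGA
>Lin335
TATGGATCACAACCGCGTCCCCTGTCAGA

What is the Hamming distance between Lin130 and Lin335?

Mismatches occur at site 1 (A/T), site 11 (T/A).
That gives 2 mismatches out of 29 aligned sites, so the Hamming distance is 2.

2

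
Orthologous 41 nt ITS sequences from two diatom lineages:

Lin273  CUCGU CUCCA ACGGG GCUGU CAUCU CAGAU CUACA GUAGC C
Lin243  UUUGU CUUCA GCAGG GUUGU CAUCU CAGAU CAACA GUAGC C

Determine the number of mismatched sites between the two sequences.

7

The sequences differ at positions 1 (C/U), 3 (C/U), 8 (C/U), 11 (A/G), 13 (G/A), 17 (C/U), 32 (U/A).
That gives 7 mismatches out of 41 aligned sites, so the Hamming distance is 7.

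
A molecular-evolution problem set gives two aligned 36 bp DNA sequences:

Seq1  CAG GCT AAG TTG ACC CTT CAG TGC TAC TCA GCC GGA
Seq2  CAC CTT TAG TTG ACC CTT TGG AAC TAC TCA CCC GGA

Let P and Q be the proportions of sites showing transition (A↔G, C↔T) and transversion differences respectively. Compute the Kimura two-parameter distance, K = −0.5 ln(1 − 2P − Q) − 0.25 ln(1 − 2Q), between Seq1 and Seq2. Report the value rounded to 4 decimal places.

0.3054

The sequences differ at positions 3 (G/C, transversion), 4 (G/C, transversion), 5 (C/T, transition), 7 (A/T, transversion), 19 (C/T, transition), 20 (A/G, transition), 22 (T/A, transversion), 23 (G/A, transition), 31 (G/C, transversion).
Of the 9 differences, 4 transitions and 5 transversions over 36 sites: P = 4/36 = 0.111111, Q = 5/36 = 0.138889.
d = −0.5·ln(0.638889) − 0.25·ln(0.722222) = −0.5·(-0.448025) − 0.25·(-0.325423) = 0.3054.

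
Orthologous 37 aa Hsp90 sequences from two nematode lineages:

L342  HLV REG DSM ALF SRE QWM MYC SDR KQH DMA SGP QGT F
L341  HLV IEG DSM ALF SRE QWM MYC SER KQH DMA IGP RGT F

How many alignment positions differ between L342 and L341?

4

The sequences differ at positions 4 (R/I), 23 (D/E), 31 (S/I), 34 (Q/R).
That gives 4 mismatches out of 37 aligned sites, so the Hamming distance is 4.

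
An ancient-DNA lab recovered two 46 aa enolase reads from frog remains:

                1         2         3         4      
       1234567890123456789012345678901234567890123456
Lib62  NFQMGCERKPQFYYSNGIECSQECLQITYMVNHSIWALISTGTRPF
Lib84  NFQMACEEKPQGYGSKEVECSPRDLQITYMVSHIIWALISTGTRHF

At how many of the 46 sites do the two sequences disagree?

Differing sites — 5:G/A; 8:R/E; 12:F/G; 14:Y/G; 16:N/K; 17:G/E; 18:I/V; 22:Q/P; 23:E/R; 24:C/D; 32:N/S; 34:S/I; 45:P/H.
That gives 13 mismatches out of 46 aligned sites, so the Hamming distance is 13.

13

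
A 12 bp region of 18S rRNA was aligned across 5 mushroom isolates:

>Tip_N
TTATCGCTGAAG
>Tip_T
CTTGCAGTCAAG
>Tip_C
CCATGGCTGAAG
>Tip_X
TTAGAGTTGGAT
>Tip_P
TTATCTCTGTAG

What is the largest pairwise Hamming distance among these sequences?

Pairwise Hamming distances:
  Tip_N vs Tip_T: 6
  Tip_N vs Tip_C: 3
  Tip_N vs Tip_X: 5
  Tip_N vs Tip_P: 2
  Tip_T vs Tip_C: 7
  Tip_T vs Tip_X: 8
  Tip_T vs Tip_P: 7
  Tip_C vs Tip_X: 7
  Tip_C vs Tip_P: 5
  Tip_X vs Tip_P: 6
The largest is 8, between Tip_T and Tip_X.

8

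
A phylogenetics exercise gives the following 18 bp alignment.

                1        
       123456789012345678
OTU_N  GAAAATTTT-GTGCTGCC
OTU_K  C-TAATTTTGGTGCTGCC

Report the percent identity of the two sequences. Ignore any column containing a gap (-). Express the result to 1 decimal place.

87.5%

Excluding the 2 gap columns leaves 16 comparable sites.
Mismatches occur at site 1 (G/C), site 3 (A/T).
14 of the 16 comparable sites match, so the percent identity is 14/16 × 100 = 87.5%.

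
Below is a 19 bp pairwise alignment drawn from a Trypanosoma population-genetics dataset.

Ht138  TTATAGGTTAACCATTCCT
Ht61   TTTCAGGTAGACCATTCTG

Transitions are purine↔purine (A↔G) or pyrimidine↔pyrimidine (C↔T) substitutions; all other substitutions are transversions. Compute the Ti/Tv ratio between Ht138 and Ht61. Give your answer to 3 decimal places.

Mismatches occur at site 3 (A/T, transversion), site 4 (T/C, transition), site 9 (T/A, transversion), site 10 (A/G, transition), site 18 (C/T, transition), site 19 (T/G, transversion).
Of the 6 differences, 3 transitions and 3 transversions, so Ti/Tv = 3/3 = 1.000.

1.000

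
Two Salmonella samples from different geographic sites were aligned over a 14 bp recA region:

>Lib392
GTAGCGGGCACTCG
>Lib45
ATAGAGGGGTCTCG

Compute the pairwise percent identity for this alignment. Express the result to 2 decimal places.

The sequences differ at positions 1 (G/A), 5 (C/A), 9 (C/G), 10 (A/T).
10 of the 14 sites match, so the percent identity is 10/14 × 100 = 71.43%.

71.43%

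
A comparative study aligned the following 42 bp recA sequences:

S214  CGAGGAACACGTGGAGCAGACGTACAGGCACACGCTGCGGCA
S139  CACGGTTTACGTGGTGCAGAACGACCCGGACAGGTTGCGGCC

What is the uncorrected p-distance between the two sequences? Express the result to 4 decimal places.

0.3571

The sequences differ at positions 2 (G/A), 3 (A/C), 6 (A/T), 7 (A/T), 8 (C/T), 15 (A/T), 21 (C/A), 22 (G/C), 23 (T/G), 26 (A/C), 27 (G/C), 29 (C/G), 33 (C/G), 35 (C/T), 42 (A/C).
There are 15 differences over 42 sites, so p = 15/42 = 0.3571.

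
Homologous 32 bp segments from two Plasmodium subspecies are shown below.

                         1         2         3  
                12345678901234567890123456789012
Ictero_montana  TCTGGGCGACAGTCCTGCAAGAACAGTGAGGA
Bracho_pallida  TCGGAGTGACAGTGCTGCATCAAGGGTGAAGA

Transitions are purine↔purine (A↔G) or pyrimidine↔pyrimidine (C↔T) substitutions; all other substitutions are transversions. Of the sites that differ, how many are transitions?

The sequences differ at positions 3 (T/G, transversion), 5 (G/A, transition), 7 (C/T, transition), 14 (C/G, transversion), 20 (A/T, transversion), 21 (G/C, transversion), 24 (C/G, transversion), 25 (A/G, transition), 30 (G/A, transition).
Of the 9 differences, 4 transitions and 5 transversions, so the answer is 4.

4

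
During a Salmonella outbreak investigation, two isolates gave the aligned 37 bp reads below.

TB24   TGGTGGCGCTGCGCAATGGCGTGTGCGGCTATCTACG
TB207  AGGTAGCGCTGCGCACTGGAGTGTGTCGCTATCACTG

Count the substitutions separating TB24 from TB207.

Differing sites — 1:T/A; 5:G/A; 16:A/C; 20:C/A; 26:C/T; 27:G/C; 34:T/A; 35:A/C; 36:C/T.
That gives 9 mismatches out of 37 aligned sites, so the Hamming distance is 9.

9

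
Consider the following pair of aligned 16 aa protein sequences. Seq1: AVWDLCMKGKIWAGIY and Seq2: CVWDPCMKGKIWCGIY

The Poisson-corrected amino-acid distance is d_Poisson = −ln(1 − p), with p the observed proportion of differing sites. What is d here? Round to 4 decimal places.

The sequences differ at positions 1 (A/C), 5 (L/P), 13 (A/C).
p = 3/16 = 0.187500.
d = −ln(1 − 0.187500) = −ln(0.812500) = 0.2076.

0.2076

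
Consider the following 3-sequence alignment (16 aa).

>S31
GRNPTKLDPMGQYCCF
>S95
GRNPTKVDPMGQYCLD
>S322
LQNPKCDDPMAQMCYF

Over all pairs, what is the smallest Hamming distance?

3

Pairwise Hamming distances:
  S31 vs S95: 3
  S31 vs S322: 8
  S95 vs S322: 9
The smallest is 3, between S31 and S95.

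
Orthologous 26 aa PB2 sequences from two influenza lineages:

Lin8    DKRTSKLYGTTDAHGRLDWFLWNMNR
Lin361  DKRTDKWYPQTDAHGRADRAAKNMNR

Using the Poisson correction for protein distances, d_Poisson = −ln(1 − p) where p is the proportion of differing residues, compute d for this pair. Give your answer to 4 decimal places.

The sequences differ at positions 5 (S/D), 7 (L/W), 9 (G/P), 10 (T/Q), 17 (L/A), 19 (W/R), 20 (F/A), 21 (L/A), 22 (W/K).
p = 9/26 = 0.346154.
d = −ln(1 − 0.346154) = −ln(0.653846) = 0.4249.

0.4249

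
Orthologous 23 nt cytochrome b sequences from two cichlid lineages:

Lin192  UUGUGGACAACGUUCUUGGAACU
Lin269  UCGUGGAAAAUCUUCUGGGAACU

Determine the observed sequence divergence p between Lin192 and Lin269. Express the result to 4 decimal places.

The sequences differ at positions 2 (U/C), 8 (C/A), 11 (C/U), 12 (G/C), 17 (U/G).
There are 5 differences over 23 sites, so p = 5/23 = 0.2174.

0.2174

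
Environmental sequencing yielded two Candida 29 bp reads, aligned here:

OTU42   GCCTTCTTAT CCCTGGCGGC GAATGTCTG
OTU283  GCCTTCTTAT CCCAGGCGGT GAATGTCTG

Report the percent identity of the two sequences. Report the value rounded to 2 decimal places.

93.10%

Mismatches occur at site 14 (T/A), site 20 (C/T).
27 of the 29 sites match, so the percent identity is 27/29 × 100 = 93.10%.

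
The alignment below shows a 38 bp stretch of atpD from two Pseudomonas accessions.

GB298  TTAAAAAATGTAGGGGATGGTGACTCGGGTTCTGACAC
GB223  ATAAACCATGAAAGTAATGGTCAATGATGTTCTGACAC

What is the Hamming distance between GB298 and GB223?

Differing sites — 1:T/A; 6:A/C; 7:A/C; 11:T/A; 13:G/A; 15:G/T; 16:G/A; 22:G/C; 24:C/A; 26:C/G; 27:G/A; 28:G/T.
That gives 12 mismatches out of 38 aligned sites, so the Hamming distance is 12.

12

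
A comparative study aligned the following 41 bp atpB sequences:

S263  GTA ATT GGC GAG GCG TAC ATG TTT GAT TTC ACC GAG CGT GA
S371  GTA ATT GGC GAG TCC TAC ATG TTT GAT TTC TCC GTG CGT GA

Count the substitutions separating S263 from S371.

4

The sequences differ at positions 13 (G/T), 15 (G/C), 31 (A/T), 35 (A/T).
That gives 4 mismatches out of 41 aligned sites, so the Hamming distance is 4.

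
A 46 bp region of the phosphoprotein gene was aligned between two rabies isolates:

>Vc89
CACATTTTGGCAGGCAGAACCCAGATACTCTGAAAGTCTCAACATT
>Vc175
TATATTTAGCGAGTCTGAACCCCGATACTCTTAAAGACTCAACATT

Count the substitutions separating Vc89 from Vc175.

10

The sequences differ at positions 1 (C/T), 3 (C/T), 8 (T/A), 10 (G/C), 11 (C/G), 14 (G/T), 16 (A/T), 23 (A/C), 32 (G/T), 37 (T/A).
That gives 10 mismatches out of 46 aligned sites, so the Hamming distance is 10.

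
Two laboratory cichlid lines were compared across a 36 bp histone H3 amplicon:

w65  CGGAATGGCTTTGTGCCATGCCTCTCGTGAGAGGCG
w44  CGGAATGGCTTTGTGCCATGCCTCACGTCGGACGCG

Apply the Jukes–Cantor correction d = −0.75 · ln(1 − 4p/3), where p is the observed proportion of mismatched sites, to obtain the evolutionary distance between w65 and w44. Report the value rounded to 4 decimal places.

0.1203

The sequences differ at positions 25 (T/A), 29 (G/C), 30 (A/G), 33 (G/C).
p = 4/36 = 0.111111.
d = −0.75 · ln(1 − (4/3)·0.111111) = −0.75 · ln(0.851852) = −0.75 · (-0.160342) = 0.1203.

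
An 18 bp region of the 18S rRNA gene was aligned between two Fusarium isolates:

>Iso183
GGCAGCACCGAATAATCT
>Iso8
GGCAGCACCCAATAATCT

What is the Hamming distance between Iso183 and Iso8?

A single mismatch occurs at site 10 (G→C).
That gives 1 mismatch out of 18 aligned sites, so the Hamming distance is 1.

1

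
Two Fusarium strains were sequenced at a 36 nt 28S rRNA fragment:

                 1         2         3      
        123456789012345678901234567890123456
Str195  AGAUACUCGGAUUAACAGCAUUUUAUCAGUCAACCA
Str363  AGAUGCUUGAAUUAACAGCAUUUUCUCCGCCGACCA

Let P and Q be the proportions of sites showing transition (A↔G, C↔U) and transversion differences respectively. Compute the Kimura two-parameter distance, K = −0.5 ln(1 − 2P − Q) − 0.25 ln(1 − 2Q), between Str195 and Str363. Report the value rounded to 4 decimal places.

0.2322

Mismatches occur at site 5 (A↔G, transition), site 8 (C↔U, transition), site 10 (G↔A, transition), site 25 (A↔C, transversion), site 28 (A↔C, transversion), site 30 (U↔C, transition), site 32 (A↔G, transition).
Of the 7 differences, 5 transitions and 2 transversions over 36 sites: P = 5/36 = 0.138889, Q = 2/36 = 0.055556.
d = −0.5·ln(0.666666) − 0.25·ln(0.888888) = −0.5·(-0.405466) − 0.25·(-0.117784) = 0.2322.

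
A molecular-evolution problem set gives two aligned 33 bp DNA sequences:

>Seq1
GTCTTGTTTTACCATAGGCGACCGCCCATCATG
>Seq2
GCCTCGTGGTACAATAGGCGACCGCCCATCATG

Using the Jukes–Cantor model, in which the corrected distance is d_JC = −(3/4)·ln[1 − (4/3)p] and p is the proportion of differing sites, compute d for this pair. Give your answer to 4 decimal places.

Mismatches occur at site 2 (T↔C), site 5 (T↔C), site 8 (T↔G), site 9 (T↔G), site 13 (C↔A).
p = 5/33 = 0.151515.
d = −0.75 · ln(1 − (4/3)·0.151515) = −0.75 · ln(0.797980) = −0.75 · (-0.225672) = 0.1693.

0.1693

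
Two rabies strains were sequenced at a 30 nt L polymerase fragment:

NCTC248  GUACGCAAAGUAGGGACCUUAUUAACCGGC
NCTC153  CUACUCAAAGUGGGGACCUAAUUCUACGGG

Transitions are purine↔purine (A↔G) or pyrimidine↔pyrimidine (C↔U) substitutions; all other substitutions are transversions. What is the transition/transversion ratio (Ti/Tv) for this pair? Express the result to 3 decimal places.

0.143

Differing sites — 1:G/C (Tv); 5:G/U (Tv); 12:A/G (Ti); 20:U/A (Tv); 24:A/C (Tv); 25:A/U (Tv); 26:C/A (Tv); 30:C/G (Tv).
Of the 8 differences, 1 transition and 7 transversions, so Ti/Tv = 1/7 = 0.143.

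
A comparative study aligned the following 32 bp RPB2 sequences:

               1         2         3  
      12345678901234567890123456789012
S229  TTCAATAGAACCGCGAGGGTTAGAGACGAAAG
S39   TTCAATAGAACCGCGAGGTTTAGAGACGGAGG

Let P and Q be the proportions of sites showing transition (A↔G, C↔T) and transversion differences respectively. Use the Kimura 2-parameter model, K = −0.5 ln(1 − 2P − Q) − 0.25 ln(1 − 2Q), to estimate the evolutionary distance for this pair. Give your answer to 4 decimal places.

Differing sites — 19:G/T (Tv); 29:A/G (Ti); 31:A/G (Ti).
Of the 3 differences, 2 transitions and 1 transversion over 32 sites: P = 2/32 = 0.062500, Q = 1/32 = 0.031250.
d = −0.5·ln(0.843750) − 0.25·ln(0.937500) = −0.5·(-0.169899) − 0.25·(-0.064539) = 0.1011.

0.1011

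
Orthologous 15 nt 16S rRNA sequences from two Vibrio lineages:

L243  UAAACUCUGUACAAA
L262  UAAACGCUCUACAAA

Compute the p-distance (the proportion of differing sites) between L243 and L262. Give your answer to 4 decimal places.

0.1333

Mismatches occur at site 6 (U↔G), site 9 (G↔C).
There are 2 differences over 15 sites, so p = 2/15 = 0.1333.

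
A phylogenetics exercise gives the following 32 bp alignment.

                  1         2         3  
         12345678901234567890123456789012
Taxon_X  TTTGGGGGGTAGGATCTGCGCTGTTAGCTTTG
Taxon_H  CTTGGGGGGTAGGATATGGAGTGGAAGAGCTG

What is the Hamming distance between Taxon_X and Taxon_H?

10

The sequences differ at positions 1 (T/C), 16 (C/A), 19 (C/G), 20 (G/A), 21 (C/G), 24 (T/G), 25 (T/A), 28 (C/A), 29 (T/G), 30 (T/C).
That gives 10 mismatches out of 32 aligned sites, so the Hamming distance is 10.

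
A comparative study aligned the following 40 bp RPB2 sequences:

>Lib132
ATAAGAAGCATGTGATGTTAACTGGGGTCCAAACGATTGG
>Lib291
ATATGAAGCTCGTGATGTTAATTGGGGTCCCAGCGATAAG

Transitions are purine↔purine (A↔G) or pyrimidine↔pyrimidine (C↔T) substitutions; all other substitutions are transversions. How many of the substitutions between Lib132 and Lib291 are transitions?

4

Mismatches occur at site 4 (A→T, transversion), site 10 (A→T, transversion), site 11 (T→C, transition), site 22 (C→T, transition), site 31 (A→C, transversion), site 33 (A→G, transition), site 38 (T→A, transversion), site 39 (G→A, transition).
Of the 8 differences, 4 transitions and 4 transversions, so the answer is 4.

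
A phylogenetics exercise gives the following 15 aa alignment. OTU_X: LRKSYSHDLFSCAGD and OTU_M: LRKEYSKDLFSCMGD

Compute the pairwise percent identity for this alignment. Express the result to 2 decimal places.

80.00%

Differing sites — 4:S/E; 7:H/K; 13:A/M.
12 of the 15 sites match, so the percent identity is 12/15 × 100 = 80.00%.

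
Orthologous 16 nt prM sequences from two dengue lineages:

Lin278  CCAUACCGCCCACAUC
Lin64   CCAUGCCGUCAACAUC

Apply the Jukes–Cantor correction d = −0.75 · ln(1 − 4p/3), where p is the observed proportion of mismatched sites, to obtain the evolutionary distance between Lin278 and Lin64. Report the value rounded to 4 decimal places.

Differing sites — 5:A/G; 9:C/U; 11:C/A.
p = 3/16 = 0.187500.
d = −0.75 · ln(1 − (4/3)·0.187500) = −0.75 · ln(0.750000) = −0.75 · (-0.287682) = 0.2158.

0.2158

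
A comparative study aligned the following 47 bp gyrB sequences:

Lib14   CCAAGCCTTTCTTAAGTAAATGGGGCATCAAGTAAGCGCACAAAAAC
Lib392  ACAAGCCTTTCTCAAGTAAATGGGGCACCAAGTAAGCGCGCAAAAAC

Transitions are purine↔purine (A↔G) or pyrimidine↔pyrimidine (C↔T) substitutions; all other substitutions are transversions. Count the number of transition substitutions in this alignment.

Differing sites — 1:C/A (Tv); 13:T/C (Ti); 28:T/C (Ti); 40:A/G (Ti).
Of the 4 differences, 3 transitions and 1 transversion, so the answer is 3.

3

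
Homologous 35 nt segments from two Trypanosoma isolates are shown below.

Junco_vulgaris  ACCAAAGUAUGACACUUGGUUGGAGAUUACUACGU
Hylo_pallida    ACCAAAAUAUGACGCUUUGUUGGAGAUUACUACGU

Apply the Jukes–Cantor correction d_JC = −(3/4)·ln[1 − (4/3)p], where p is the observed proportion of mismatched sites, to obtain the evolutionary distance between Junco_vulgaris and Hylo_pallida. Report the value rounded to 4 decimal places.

0.0910

The sequences differ at positions 7 (G/A), 14 (A/G), 18 (G/U).
p = 3/35 = 0.085714.
d = −0.75 · ln(1 − (4/3)·0.085714) = −0.75 · ln(0.885715) = −0.75 · (-0.121360) = 0.0910.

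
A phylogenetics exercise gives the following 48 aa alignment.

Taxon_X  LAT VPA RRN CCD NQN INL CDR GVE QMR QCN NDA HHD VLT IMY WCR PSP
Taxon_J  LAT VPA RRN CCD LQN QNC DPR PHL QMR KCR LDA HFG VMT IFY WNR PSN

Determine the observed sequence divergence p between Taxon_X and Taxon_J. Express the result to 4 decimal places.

Mismatches occur at site 13 (N→L), site 16 (I→Q), site 18 (L→C), site 19 (C→D), site 20 (D→P), site 22 (G→P), site 23 (V→H), site 24 (E→L), site 28 (Q→K), site 30 (N→R), site 31 (N→L), site 35 (H→F), site 36 (D→G), site 38 (L→M), site 41 (M→F), site 44 (C→N), site 48 (P→N).
There are 17 differences over 48 sites, so p = 17/48 = 0.3542.

0.3542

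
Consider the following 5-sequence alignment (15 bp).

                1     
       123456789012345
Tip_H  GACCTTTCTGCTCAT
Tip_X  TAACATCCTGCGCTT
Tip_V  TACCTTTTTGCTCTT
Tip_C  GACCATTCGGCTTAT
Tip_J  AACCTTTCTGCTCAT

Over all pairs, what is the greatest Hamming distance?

Pairwise Hamming distances:
  Tip_H vs Tip_X: 6
  Tip_H vs Tip_V: 3
  Tip_H vs Tip_C: 3
  Tip_H vs Tip_J: 1
  Tip_X vs Tip_V: 5
  Tip_X vs Tip_C: 7
  Tip_X vs Tip_J: 6
  Tip_V vs Tip_C: 6
  Tip_V vs Tip_J: 3
  Tip_C vs Tip_J: 4
The largest is 7, between Tip_X and Tip_C.

7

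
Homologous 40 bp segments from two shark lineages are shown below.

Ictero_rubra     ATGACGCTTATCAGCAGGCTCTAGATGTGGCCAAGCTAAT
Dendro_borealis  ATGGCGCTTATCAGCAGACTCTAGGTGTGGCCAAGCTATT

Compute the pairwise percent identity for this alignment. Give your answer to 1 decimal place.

90.0%

The sequences differ at positions 4 (A/G), 18 (G/A), 25 (A/G), 39 (A/T).
36 of the 40 sites match, so the percent identity is 36/40 × 100 = 90.0%.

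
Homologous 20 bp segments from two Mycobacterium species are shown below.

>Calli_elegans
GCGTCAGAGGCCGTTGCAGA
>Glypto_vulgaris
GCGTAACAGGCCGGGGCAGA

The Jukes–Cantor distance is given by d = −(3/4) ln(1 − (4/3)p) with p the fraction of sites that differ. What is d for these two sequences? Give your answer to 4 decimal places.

0.2326

Differing sites — 5:C/A; 7:G/C; 14:T/G; 15:T/G.
p = 4/20 = 0.200000.
d = −0.75 · ln(1 − (4/3)·0.200000) = −0.75 · ln(0.733333) = −0.75 · (-0.310155) = 0.2326.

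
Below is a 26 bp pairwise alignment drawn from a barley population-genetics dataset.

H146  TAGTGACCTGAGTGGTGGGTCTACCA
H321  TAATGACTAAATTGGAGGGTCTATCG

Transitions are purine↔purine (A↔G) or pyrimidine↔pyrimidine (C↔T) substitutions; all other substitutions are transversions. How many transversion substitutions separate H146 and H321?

3

Differing sites — 3:G/A (Ti); 8:C/T (Ti); 9:T/A (Tv); 10:G/A (Ti); 12:G/T (Tv); 16:T/A (Tv); 24:C/T (Ti); 26:A/G (Ti).
Of the 8 differences, 5 transitions and 3 transversions, so the answer is 3.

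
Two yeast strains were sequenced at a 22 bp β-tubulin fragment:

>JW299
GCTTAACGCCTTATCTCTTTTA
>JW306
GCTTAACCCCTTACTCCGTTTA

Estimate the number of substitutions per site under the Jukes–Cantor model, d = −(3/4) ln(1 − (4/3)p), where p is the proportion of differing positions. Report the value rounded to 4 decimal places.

0.2708

Mismatches occur at site 8 (G↔C), site 14 (T↔C), site 15 (C↔T), site 16 (T↔C), site 18 (T↔G).
p = 5/22 = 0.227273.
d = −0.75 · ln(1 − (4/3)·0.227273) = −0.75 · ln(0.696969) = −0.75 · (-0.361014) = 0.2708.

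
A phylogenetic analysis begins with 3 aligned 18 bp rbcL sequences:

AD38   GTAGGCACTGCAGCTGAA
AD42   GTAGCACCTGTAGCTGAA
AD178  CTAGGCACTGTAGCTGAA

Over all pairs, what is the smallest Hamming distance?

2

Pairwise Hamming distances:
  AD38 vs AD42: 4
  AD38 vs AD178: 2
  AD42 vs AD178: 4
The smallest is 2, between AD38 and AD178.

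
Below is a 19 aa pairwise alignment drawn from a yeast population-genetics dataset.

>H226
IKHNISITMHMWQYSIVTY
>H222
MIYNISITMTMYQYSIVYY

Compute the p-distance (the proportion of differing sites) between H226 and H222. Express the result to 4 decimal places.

0.3158

Differing sites — 1:I/M; 2:K/I; 3:H/Y; 10:H/T; 12:W/Y; 18:T/Y.
There are 6 differences over 19 sites, so p = 6/19 = 0.3158.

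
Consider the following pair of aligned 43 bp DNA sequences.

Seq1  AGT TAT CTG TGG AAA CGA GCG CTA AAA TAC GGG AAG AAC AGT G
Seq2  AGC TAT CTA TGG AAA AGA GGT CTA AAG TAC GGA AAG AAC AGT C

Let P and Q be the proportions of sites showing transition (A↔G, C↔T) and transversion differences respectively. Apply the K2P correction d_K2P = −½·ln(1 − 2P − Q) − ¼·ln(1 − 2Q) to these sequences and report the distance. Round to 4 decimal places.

0.2151

Mismatches occur at site 3 (T/C, transition), site 9 (G/A, transition), site 16 (C/A, transversion), site 20 (C/G, transversion), site 21 (G/T, transversion), site 27 (A/G, transition), site 33 (G/A, transition), site 43 (G/C, transversion).
Of the 8 differences, 4 transitions and 4 transversions over 43 sites: P = 4/43 = 0.093023, Q = 4/43 = 0.093023.
d = −0.5·ln(0.720931) − 0.25·ln(0.813954) = −0.5·(-0.327212) − 0.25·(-0.205851) = 0.2151.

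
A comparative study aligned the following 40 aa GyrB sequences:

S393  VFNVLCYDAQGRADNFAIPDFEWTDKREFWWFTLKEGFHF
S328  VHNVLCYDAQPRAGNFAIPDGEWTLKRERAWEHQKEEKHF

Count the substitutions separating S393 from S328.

Mismatches occur at site 2 (F/H), site 11 (G/P), site 14 (D/G), site 21 (F/G), site 25 (D/L), site 29 (F/R), site 30 (W/A), site 32 (F/E), site 33 (T/H), site 34 (L/Q), site 37 (G/E), site 38 (F/K).
That gives 12 mismatches out of 40 aligned sites, so the Hamming distance is 12.

12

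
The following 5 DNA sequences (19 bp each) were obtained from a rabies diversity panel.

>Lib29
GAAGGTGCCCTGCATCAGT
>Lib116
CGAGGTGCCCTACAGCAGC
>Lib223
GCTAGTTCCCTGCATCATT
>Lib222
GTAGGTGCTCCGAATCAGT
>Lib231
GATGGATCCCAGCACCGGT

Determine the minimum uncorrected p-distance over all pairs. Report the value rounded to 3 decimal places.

Pairwise Hamming distances:
  Lib29 vs Lib116: 5
  Lib29 vs Lib223: 5
  Lib29 vs Lib222: 4
  Lib29 vs Lib231: 6
  Lib116 vs Lib223: 9
  Lib116 vs Lib222: 8
  Lib116 vs Lib231: 10
  Lib223 vs Lib222: 8
  Lib223 vs Lib231: 7
  Lib222 vs Lib231: 9
The smallest is 4 mismatches, between Lib29 and Lib222; p = 4/19 = 0.211.

0.211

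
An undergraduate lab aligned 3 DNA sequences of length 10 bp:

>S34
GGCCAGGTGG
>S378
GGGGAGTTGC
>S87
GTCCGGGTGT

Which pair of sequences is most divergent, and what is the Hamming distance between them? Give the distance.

Pairwise Hamming distances:
  S34 vs S378: 4
  S34 vs S87: 3
  S378 vs S87: 6
The largest is 6, between S378 and S87.

6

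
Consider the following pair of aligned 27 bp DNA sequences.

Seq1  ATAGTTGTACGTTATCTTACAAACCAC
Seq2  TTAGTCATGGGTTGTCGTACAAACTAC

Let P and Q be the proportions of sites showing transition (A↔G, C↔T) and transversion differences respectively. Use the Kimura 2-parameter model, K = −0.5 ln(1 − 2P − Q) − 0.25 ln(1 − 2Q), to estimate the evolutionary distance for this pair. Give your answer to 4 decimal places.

Mismatches occur at site 1 (A/T, transversion), site 6 (T/C, transition), site 7 (G/A, transition), site 9 (A/G, transition), site 10 (C/G, transversion), site 14 (A/G, transition), site 17 (T/G, transversion), site 25 (C/T, transition).
Of the 8 differences, 5 transitions and 3 transversions over 27 sites: P = 5/27 = 0.185185, Q = 3/27 = 0.111111.
d = −0.5·ln(0.518519) − 0.25·ln(0.777778) = −0.5·(-0.656779) − 0.25·(-0.251314) = 0.3912.

0.3912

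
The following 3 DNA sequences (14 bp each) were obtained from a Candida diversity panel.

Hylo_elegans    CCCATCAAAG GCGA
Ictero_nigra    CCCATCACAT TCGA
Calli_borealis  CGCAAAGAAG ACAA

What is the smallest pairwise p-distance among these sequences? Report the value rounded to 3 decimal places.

0.214

Pairwise Hamming distances:
  Hylo_elegans vs Ictero_nigra: 3
  Hylo_elegans vs Calli_borealis: 6
  Ictero_nigra vs Calli_borealis: 8
The smallest is 3 mismatches, between Hylo_elegans and Ictero_nigra; p = 3/14 = 0.214.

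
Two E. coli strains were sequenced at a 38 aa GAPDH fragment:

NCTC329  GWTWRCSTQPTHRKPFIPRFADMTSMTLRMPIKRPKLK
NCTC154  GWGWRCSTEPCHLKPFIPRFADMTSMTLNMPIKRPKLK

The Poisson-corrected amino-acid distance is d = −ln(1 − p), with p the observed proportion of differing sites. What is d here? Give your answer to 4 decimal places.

0.1411

The sequences differ at positions 3 (T/G), 9 (Q/E), 11 (T/C), 13 (R/L), 29 (R/N).
p = 5/38 = 0.131579.
d = −ln(1 − 0.131579) = −ln(0.868421) = 0.1411.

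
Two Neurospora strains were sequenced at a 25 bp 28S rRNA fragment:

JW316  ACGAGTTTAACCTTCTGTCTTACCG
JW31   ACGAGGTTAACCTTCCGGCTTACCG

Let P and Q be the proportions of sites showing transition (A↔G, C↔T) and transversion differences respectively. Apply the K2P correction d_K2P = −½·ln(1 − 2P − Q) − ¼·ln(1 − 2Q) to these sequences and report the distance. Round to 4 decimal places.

0.1308

Differing sites — 6:T/G (Tv); 16:T/C (Ti); 18:T/G (Tv).
Of the 3 differences, 1 transition and 2 transversions over 25 sites: P = 1/25 = 0.040000, Q = 2/25 = 0.080000.
d = −0.5·ln(0.840000) − 0.25·ln(0.840000) = −0.5·(-0.174353) − 0.25·(-0.174353) = 0.1308.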